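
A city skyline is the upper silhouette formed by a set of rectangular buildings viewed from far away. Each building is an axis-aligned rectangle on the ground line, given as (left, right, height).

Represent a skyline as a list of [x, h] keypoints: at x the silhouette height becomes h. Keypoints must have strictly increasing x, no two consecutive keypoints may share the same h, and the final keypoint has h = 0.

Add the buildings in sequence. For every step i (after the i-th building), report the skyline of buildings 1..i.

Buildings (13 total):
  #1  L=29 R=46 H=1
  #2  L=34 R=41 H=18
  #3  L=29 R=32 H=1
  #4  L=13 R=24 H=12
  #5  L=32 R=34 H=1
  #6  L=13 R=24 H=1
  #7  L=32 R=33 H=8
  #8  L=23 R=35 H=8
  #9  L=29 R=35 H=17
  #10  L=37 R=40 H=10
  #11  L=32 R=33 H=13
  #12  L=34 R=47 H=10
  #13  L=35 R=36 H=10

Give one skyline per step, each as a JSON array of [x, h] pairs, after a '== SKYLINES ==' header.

== SKYLINES ==
[[29,1],[46,0]]
[[29,1],[34,18],[41,1],[46,0]]
[[29,1],[34,18],[41,1],[46,0]]
[[13,12],[24,0],[29,1],[34,18],[41,1],[46,0]]
[[13,12],[24,0],[29,1],[34,18],[41,1],[46,0]]
[[13,12],[24,0],[29,1],[34,18],[41,1],[46,0]]
[[13,12],[24,0],[29,1],[32,8],[33,1],[34,18],[41,1],[46,0]]
[[13,12],[24,8],[34,18],[41,1],[46,0]]
[[13,12],[24,8],[29,17],[34,18],[41,1],[46,0]]
[[13,12],[24,8],[29,17],[34,18],[41,1],[46,0]]
[[13,12],[24,8],[29,17],[34,18],[41,1],[46,0]]
[[13,12],[24,8],[29,17],[34,18],[41,10],[47,0]]
[[13,12],[24,8],[29,17],[34,18],[41,10],[47,0]]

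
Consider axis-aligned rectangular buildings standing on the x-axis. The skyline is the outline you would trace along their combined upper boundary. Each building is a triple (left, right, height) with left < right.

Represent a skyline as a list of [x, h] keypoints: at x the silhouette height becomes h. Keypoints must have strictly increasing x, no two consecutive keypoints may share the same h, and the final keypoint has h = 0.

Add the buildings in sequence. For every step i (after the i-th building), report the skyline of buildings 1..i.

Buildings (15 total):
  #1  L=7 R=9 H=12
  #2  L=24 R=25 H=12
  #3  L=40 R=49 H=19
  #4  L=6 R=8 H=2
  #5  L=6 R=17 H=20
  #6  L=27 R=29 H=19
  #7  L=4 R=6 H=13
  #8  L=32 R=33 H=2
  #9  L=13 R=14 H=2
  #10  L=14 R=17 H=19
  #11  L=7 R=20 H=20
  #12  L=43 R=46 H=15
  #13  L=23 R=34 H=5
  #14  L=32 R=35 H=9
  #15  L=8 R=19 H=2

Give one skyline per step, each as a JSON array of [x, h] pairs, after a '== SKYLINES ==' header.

== SKYLINES ==
[[7,12],[9,0]]
[[7,12],[9,0],[24,12],[25,0]]
[[7,12],[9,0],[24,12],[25,0],[40,19],[49,0]]
[[6,2],[7,12],[9,0],[24,12],[25,0],[40,19],[49,0]]
[[6,20],[17,0],[24,12],[25,0],[40,19],[49,0]]
[[6,20],[17,0],[24,12],[25,0],[27,19],[29,0],[40,19],[49,0]]
[[4,13],[6,20],[17,0],[24,12],[25,0],[27,19],[29,0],[40,19],[49,0]]
[[4,13],[6,20],[17,0],[24,12],[25,0],[27,19],[29,0],[32,2],[33,0],[40,19],[49,0]]
[[4,13],[6,20],[17,0],[24,12],[25,0],[27,19],[29,0],[32,2],[33,0],[40,19],[49,0]]
[[4,13],[6,20],[17,0],[24,12],[25,0],[27,19],[29,0],[32,2],[33,0],[40,19],[49,0]]
[[4,13],[6,20],[20,0],[24,12],[25,0],[27,19],[29,0],[32,2],[33,0],[40,19],[49,0]]
[[4,13],[6,20],[20,0],[24,12],[25,0],[27,19],[29,0],[32,2],[33,0],[40,19],[49,0]]
[[4,13],[6,20],[20,0],[23,5],[24,12],[25,5],[27,19],[29,5],[34,0],[40,19],[49,0]]
[[4,13],[6,20],[20,0],[23,5],[24,12],[25,5],[27,19],[29,5],[32,9],[35,0],[40,19],[49,0]]
[[4,13],[6,20],[20,0],[23,5],[24,12],[25,5],[27,19],[29,5],[32,9],[35,0],[40,19],[49,0]]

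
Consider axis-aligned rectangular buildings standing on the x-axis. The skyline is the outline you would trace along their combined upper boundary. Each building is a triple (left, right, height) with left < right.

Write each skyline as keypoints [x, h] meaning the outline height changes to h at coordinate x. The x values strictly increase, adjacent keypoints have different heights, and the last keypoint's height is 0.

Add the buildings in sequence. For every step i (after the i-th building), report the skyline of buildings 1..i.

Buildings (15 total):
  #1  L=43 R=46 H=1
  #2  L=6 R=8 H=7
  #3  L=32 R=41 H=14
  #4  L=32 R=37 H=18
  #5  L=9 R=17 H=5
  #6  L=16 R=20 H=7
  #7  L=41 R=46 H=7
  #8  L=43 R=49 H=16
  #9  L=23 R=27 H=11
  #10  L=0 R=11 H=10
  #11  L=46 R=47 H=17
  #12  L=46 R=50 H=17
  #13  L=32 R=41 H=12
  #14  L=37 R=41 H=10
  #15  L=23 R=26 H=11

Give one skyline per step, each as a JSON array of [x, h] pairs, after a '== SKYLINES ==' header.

== SKYLINES ==
[[43,1],[46,0]]
[[6,7],[8,0],[43,1],[46,0]]
[[6,7],[8,0],[32,14],[41,0],[43,1],[46,0]]
[[6,7],[8,0],[32,18],[37,14],[41,0],[43,1],[46,0]]
[[6,7],[8,0],[9,5],[17,0],[32,18],[37,14],[41,0],[43,1],[46,0]]
[[6,7],[8,0],[9,5],[16,7],[20,0],[32,18],[37,14],[41,0],[43,1],[46,0]]
[[6,7],[8,0],[9,5],[16,7],[20,0],[32,18],[37,14],[41,7],[46,0]]
[[6,7],[8,0],[9,5],[16,7],[20,0],[32,18],[37,14],[41,7],[43,16],[49,0]]
[[6,7],[8,0],[9,5],[16,7],[20,0],[23,11],[27,0],[32,18],[37,14],[41,7],[43,16],[49,0]]
[[0,10],[11,5],[16,7],[20,0],[23,11],[27,0],[32,18],[37,14],[41,7],[43,16],[49,0]]
[[0,10],[11,5],[16,7],[20,0],[23,11],[27,0],[32,18],[37,14],[41,7],[43,16],[46,17],[47,16],[49,0]]
[[0,10],[11,5],[16,7],[20,0],[23,11],[27,0],[32,18],[37,14],[41,7],[43,16],[46,17],[50,0]]
[[0,10],[11,5],[16,7],[20,0],[23,11],[27,0],[32,18],[37,14],[41,7],[43,16],[46,17],[50,0]]
[[0,10],[11,5],[16,7],[20,0],[23,11],[27,0],[32,18],[37,14],[41,7],[43,16],[46,17],[50,0]]
[[0,10],[11,5],[16,7],[20,0],[23,11],[27,0],[32,18],[37,14],[41,7],[43,16],[46,17],[50,0]]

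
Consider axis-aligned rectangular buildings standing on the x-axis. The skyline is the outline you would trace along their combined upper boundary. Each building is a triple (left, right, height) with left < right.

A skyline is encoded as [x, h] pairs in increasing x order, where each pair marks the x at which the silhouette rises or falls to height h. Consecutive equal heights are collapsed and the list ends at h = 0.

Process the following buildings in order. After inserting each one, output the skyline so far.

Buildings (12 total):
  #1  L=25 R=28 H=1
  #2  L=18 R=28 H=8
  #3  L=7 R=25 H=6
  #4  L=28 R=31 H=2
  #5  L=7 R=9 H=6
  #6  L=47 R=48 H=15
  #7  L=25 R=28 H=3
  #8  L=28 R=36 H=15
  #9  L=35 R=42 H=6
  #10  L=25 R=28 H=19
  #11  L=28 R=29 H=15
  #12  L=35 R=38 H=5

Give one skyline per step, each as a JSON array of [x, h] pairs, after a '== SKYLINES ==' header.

== SKYLINES ==
[[25,1],[28,0]]
[[18,8],[28,0]]
[[7,6],[18,8],[28,0]]
[[7,6],[18,8],[28,2],[31,0]]
[[7,6],[18,8],[28,2],[31,0]]
[[7,6],[18,8],[28,2],[31,0],[47,15],[48,0]]
[[7,6],[18,8],[28,2],[31,0],[47,15],[48,0]]
[[7,6],[18,8],[28,15],[36,0],[47,15],[48,0]]
[[7,6],[18,8],[28,15],[36,6],[42,0],[47,15],[48,0]]
[[7,6],[18,8],[25,19],[28,15],[36,6],[42,0],[47,15],[48,0]]
[[7,6],[18,8],[25,19],[28,15],[36,6],[42,0],[47,15],[48,0]]
[[7,6],[18,8],[25,19],[28,15],[36,6],[42,0],[47,15],[48,0]]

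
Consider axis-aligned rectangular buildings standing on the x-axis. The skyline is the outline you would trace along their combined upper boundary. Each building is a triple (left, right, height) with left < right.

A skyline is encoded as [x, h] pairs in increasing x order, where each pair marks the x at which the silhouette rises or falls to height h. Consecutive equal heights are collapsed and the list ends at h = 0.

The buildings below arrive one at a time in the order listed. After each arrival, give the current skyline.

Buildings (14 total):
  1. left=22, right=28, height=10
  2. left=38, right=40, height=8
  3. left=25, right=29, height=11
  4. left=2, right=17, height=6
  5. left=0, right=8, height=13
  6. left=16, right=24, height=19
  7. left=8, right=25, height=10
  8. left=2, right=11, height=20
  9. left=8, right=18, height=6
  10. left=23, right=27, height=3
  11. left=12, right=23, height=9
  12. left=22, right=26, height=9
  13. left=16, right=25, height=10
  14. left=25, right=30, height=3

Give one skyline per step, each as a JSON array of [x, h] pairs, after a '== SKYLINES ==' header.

== SKYLINES ==
[[22,10],[28,0]]
[[22,10],[28,0],[38,8],[40,0]]
[[22,10],[25,11],[29,0],[38,8],[40,0]]
[[2,6],[17,0],[22,10],[25,11],[29,0],[38,8],[40,0]]
[[0,13],[8,6],[17,0],[22,10],[25,11],[29,0],[38,8],[40,0]]
[[0,13],[8,6],[16,19],[24,10],[25,11],[29,0],[38,8],[40,0]]
[[0,13],[8,10],[16,19],[24,10],[25,11],[29,0],[38,8],[40,0]]
[[0,13],[2,20],[11,10],[16,19],[24,10],[25,11],[29,0],[38,8],[40,0]]
[[0,13],[2,20],[11,10],[16,19],[24,10],[25,11],[29,0],[38,8],[40,0]]
[[0,13],[2,20],[11,10],[16,19],[24,10],[25,11],[29,0],[38,8],[40,0]]
[[0,13],[2,20],[11,10],[16,19],[24,10],[25,11],[29,0],[38,8],[40,0]]
[[0,13],[2,20],[11,10],[16,19],[24,10],[25,11],[29,0],[38,8],[40,0]]
[[0,13],[2,20],[11,10],[16,19],[24,10],[25,11],[29,0],[38,8],[40,0]]
[[0,13],[2,20],[11,10],[16,19],[24,10],[25,11],[29,3],[30,0],[38,8],[40,0]]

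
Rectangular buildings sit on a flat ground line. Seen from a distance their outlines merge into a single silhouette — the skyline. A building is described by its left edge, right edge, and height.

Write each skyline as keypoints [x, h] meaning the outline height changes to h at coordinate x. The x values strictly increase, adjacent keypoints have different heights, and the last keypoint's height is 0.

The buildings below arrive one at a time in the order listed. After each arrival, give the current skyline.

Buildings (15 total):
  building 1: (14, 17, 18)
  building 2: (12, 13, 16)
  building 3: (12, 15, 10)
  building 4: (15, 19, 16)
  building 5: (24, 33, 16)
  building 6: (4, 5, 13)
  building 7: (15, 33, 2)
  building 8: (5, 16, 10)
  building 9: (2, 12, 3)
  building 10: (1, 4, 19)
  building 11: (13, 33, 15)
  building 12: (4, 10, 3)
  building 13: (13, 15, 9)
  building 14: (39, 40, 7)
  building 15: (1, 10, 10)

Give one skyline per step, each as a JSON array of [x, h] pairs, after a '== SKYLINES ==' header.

== SKYLINES ==
[[14,18],[17,0]]
[[12,16],[13,0],[14,18],[17,0]]
[[12,16],[13,10],[14,18],[17,0]]
[[12,16],[13,10],[14,18],[17,16],[19,0]]
[[12,16],[13,10],[14,18],[17,16],[19,0],[24,16],[33,0]]
[[4,13],[5,0],[12,16],[13,10],[14,18],[17,16],[19,0],[24,16],[33,0]]
[[4,13],[5,0],[12,16],[13,10],[14,18],[17,16],[19,2],[24,16],[33,0]]
[[4,13],[5,10],[12,16],[13,10],[14,18],[17,16],[19,2],[24,16],[33,0]]
[[2,3],[4,13],[5,10],[12,16],[13,10],[14,18],[17,16],[19,2],[24,16],[33,0]]
[[1,19],[4,13],[5,10],[12,16],[13,10],[14,18],[17,16],[19,2],[24,16],[33,0]]
[[1,19],[4,13],[5,10],[12,16],[13,15],[14,18],[17,16],[19,15],[24,16],[33,0]]
[[1,19],[4,13],[5,10],[12,16],[13,15],[14,18],[17,16],[19,15],[24,16],[33,0]]
[[1,19],[4,13],[5,10],[12,16],[13,15],[14,18],[17,16],[19,15],[24,16],[33,0]]
[[1,19],[4,13],[5,10],[12,16],[13,15],[14,18],[17,16],[19,15],[24,16],[33,0],[39,7],[40,0]]
[[1,19],[4,13],[5,10],[12,16],[13,15],[14,18],[17,16],[19,15],[24,16],[33,0],[39,7],[40,0]]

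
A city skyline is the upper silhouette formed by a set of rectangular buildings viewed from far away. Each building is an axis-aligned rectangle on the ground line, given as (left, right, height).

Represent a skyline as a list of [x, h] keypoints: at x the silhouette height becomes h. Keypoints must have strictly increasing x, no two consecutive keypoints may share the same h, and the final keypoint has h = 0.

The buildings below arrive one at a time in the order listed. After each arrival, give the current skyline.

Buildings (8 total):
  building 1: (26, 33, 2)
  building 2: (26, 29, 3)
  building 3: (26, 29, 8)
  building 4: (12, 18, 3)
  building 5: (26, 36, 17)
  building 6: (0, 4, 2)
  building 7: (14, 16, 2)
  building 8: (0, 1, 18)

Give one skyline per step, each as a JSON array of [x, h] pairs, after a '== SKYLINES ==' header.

== SKYLINES ==
[[26,2],[33,0]]
[[26,3],[29,2],[33,0]]
[[26,8],[29,2],[33,0]]
[[12,3],[18,0],[26,8],[29,2],[33,0]]
[[12,3],[18,0],[26,17],[36,0]]
[[0,2],[4,0],[12,3],[18,0],[26,17],[36,0]]
[[0,2],[4,0],[12,3],[18,0],[26,17],[36,0]]
[[0,18],[1,2],[4,0],[12,3],[18,0],[26,17],[36,0]]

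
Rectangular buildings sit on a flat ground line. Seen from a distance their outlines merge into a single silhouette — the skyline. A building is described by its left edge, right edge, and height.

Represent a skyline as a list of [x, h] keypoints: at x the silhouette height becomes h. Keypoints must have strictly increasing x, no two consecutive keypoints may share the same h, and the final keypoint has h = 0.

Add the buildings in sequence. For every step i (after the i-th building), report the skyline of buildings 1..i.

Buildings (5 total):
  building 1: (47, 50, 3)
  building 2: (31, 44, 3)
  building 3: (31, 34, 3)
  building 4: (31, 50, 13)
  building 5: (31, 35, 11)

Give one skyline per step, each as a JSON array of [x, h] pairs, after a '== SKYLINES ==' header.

== SKYLINES ==
[[47,3],[50,0]]
[[31,3],[44,0],[47,3],[50,0]]
[[31,3],[44,0],[47,3],[50,0]]
[[31,13],[50,0]]
[[31,13],[50,0]]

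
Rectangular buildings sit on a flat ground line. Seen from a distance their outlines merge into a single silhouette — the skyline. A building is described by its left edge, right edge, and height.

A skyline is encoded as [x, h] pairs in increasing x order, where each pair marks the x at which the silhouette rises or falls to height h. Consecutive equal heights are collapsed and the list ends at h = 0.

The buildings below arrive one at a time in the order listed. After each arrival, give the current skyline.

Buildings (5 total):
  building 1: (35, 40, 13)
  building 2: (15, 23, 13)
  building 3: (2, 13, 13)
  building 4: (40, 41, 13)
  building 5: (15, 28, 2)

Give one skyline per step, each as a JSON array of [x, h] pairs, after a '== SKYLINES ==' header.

== SKYLINES ==
[[35,13],[40,0]]
[[15,13],[23,0],[35,13],[40,0]]
[[2,13],[13,0],[15,13],[23,0],[35,13],[40,0]]
[[2,13],[13,0],[15,13],[23,0],[35,13],[41,0]]
[[2,13],[13,0],[15,13],[23,2],[28,0],[35,13],[41,0]]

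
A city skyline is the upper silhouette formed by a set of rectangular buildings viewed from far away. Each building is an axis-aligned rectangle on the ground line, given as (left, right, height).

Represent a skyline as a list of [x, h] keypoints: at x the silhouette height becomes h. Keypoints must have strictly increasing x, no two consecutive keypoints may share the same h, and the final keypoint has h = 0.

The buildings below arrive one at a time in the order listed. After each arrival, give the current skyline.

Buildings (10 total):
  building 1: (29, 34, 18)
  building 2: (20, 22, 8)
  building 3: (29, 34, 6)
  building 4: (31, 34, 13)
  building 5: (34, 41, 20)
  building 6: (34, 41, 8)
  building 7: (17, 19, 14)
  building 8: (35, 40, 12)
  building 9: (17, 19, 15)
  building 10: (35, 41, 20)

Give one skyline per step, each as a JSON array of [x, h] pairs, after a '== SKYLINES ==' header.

== SKYLINES ==
[[29,18],[34,0]]
[[20,8],[22,0],[29,18],[34,0]]
[[20,8],[22,0],[29,18],[34,0]]
[[20,8],[22,0],[29,18],[34,0]]
[[20,8],[22,0],[29,18],[34,20],[41,0]]
[[20,8],[22,0],[29,18],[34,20],[41,0]]
[[17,14],[19,0],[20,8],[22,0],[29,18],[34,20],[41,0]]
[[17,14],[19,0],[20,8],[22,0],[29,18],[34,20],[41,0]]
[[17,15],[19,0],[20,8],[22,0],[29,18],[34,20],[41,0]]
[[17,15],[19,0],[20,8],[22,0],[29,18],[34,20],[41,0]]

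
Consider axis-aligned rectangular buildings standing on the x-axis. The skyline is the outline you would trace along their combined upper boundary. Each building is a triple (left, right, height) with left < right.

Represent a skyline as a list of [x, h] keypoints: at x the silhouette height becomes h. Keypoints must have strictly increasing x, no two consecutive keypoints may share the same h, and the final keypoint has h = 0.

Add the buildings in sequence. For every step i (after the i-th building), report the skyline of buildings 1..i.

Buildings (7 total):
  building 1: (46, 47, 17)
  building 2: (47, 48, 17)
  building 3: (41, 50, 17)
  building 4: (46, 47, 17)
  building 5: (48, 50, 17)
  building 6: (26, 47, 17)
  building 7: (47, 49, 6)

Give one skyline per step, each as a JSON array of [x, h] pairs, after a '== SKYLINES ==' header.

== SKYLINES ==
[[46,17],[47,0]]
[[46,17],[48,0]]
[[41,17],[50,0]]
[[41,17],[50,0]]
[[41,17],[50,0]]
[[26,17],[50,0]]
[[26,17],[50,0]]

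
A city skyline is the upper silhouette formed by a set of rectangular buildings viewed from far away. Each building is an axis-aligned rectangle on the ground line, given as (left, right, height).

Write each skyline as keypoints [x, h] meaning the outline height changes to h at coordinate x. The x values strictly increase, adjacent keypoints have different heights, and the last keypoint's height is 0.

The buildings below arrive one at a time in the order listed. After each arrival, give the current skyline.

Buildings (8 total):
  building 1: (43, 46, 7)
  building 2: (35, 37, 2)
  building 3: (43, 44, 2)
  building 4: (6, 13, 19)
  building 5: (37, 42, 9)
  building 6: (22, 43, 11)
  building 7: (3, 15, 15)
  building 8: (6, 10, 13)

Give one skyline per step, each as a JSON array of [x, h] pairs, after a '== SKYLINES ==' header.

== SKYLINES ==
[[43,7],[46,0]]
[[35,2],[37,0],[43,7],[46,0]]
[[35,2],[37,0],[43,7],[46,0]]
[[6,19],[13,0],[35,2],[37,0],[43,7],[46,0]]
[[6,19],[13,0],[35,2],[37,9],[42,0],[43,7],[46,0]]
[[6,19],[13,0],[22,11],[43,7],[46,0]]
[[3,15],[6,19],[13,15],[15,0],[22,11],[43,7],[46,0]]
[[3,15],[6,19],[13,15],[15,0],[22,11],[43,7],[46,0]]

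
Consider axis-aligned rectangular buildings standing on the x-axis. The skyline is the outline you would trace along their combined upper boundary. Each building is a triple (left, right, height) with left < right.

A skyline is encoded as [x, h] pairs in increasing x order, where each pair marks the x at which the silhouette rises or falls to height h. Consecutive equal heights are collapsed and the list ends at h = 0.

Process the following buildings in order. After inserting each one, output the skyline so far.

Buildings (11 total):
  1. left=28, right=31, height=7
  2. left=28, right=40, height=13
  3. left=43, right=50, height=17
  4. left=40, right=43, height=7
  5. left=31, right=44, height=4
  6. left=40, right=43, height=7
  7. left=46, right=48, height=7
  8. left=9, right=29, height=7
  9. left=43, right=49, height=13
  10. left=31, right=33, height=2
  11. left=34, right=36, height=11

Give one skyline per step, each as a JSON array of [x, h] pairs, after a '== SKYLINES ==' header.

== SKYLINES ==
[[28,7],[31,0]]
[[28,13],[40,0]]
[[28,13],[40,0],[43,17],[50,0]]
[[28,13],[40,7],[43,17],[50,0]]
[[28,13],[40,7],[43,17],[50,0]]
[[28,13],[40,7],[43,17],[50,0]]
[[28,13],[40,7],[43,17],[50,0]]
[[9,7],[28,13],[40,7],[43,17],[50,0]]
[[9,7],[28,13],[40,7],[43,17],[50,0]]
[[9,7],[28,13],[40,7],[43,17],[50,0]]
[[9,7],[28,13],[40,7],[43,17],[50,0]]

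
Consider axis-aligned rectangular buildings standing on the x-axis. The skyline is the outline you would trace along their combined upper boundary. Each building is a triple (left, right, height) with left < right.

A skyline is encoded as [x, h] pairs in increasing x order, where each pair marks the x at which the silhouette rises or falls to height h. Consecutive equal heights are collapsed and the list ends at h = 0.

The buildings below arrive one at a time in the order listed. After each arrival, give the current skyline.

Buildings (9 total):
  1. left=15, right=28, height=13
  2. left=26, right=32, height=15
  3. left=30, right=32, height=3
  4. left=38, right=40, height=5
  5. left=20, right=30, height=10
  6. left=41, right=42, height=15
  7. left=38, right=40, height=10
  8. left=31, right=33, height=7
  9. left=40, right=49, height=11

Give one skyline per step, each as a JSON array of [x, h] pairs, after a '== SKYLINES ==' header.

== SKYLINES ==
[[15,13],[28,0]]
[[15,13],[26,15],[32,0]]
[[15,13],[26,15],[32,0]]
[[15,13],[26,15],[32,0],[38,5],[40,0]]
[[15,13],[26,15],[32,0],[38,5],[40,0]]
[[15,13],[26,15],[32,0],[38,5],[40,0],[41,15],[42,0]]
[[15,13],[26,15],[32,0],[38,10],[40,0],[41,15],[42,0]]
[[15,13],[26,15],[32,7],[33,0],[38,10],[40,0],[41,15],[42,0]]
[[15,13],[26,15],[32,7],[33,0],[38,10],[40,11],[41,15],[42,11],[49,0]]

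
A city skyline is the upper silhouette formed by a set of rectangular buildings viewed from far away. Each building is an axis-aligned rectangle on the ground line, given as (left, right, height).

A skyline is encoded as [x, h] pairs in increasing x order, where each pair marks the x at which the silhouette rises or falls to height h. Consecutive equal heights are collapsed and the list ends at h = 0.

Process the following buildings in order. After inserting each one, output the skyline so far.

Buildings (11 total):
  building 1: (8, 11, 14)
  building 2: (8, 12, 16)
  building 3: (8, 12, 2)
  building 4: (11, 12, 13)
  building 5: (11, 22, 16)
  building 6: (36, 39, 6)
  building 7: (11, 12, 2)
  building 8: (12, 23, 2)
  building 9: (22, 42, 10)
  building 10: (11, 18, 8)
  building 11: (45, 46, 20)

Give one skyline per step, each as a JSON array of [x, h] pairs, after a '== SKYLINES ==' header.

== SKYLINES ==
[[8,14],[11,0]]
[[8,16],[12,0]]
[[8,16],[12,0]]
[[8,16],[12,0]]
[[8,16],[22,0]]
[[8,16],[22,0],[36,6],[39,0]]
[[8,16],[22,0],[36,6],[39,0]]
[[8,16],[22,2],[23,0],[36,6],[39,0]]
[[8,16],[22,10],[42,0]]
[[8,16],[22,10],[42,0]]
[[8,16],[22,10],[42,0],[45,20],[46,0]]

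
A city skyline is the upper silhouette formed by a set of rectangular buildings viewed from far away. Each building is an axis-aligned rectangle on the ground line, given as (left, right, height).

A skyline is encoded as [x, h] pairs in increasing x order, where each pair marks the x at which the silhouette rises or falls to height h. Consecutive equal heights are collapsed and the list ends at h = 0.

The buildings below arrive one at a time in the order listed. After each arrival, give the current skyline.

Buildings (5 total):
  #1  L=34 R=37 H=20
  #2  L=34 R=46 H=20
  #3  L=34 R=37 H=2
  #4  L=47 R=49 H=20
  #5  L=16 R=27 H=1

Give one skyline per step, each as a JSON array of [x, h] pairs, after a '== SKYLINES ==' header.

== SKYLINES ==
[[34,20],[37,0]]
[[34,20],[46,0]]
[[34,20],[46,0]]
[[34,20],[46,0],[47,20],[49,0]]
[[16,1],[27,0],[34,20],[46,0],[47,20],[49,0]]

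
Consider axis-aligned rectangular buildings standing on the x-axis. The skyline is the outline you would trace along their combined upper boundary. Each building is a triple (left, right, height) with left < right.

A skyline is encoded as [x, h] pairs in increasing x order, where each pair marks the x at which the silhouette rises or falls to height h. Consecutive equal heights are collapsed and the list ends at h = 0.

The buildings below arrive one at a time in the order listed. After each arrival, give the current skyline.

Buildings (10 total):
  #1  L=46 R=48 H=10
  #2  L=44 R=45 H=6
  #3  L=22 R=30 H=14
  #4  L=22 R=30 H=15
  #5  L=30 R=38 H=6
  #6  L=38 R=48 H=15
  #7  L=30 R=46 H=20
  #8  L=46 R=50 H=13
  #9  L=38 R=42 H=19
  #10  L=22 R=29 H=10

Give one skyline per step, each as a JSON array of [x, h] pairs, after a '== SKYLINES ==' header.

== SKYLINES ==
[[46,10],[48,0]]
[[44,6],[45,0],[46,10],[48,0]]
[[22,14],[30,0],[44,6],[45,0],[46,10],[48,0]]
[[22,15],[30,0],[44,6],[45,0],[46,10],[48,0]]
[[22,15],[30,6],[38,0],[44,6],[45,0],[46,10],[48,0]]
[[22,15],[30,6],[38,15],[48,0]]
[[22,15],[30,20],[46,15],[48,0]]
[[22,15],[30,20],[46,15],[48,13],[50,0]]
[[22,15],[30,20],[46,15],[48,13],[50,0]]
[[22,15],[30,20],[46,15],[48,13],[50,0]]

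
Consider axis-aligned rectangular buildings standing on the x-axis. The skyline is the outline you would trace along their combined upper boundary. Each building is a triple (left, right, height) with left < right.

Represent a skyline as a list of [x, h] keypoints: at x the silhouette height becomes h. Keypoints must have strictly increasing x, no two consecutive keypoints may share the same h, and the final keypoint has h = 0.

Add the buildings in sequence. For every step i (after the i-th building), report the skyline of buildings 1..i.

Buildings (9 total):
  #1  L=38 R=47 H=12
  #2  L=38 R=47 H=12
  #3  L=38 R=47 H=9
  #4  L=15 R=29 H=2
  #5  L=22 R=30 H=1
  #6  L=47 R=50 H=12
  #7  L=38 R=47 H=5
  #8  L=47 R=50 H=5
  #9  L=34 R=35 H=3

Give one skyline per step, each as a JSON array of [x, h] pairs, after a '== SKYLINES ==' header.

== SKYLINES ==
[[38,12],[47,0]]
[[38,12],[47,0]]
[[38,12],[47,0]]
[[15,2],[29,0],[38,12],[47,0]]
[[15,2],[29,1],[30,0],[38,12],[47,0]]
[[15,2],[29,1],[30,0],[38,12],[50,0]]
[[15,2],[29,1],[30,0],[38,12],[50,0]]
[[15,2],[29,1],[30,0],[38,12],[50,0]]
[[15,2],[29,1],[30,0],[34,3],[35,0],[38,12],[50,0]]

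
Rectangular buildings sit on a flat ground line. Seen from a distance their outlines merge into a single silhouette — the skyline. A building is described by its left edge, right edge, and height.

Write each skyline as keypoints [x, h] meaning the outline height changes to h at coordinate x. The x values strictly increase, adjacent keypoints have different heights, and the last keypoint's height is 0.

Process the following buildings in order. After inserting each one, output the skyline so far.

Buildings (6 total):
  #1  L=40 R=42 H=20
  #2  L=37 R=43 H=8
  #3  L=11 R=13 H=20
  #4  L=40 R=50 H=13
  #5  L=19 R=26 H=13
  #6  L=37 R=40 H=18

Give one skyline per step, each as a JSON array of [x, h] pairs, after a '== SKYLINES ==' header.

== SKYLINES ==
[[40,20],[42,0]]
[[37,8],[40,20],[42,8],[43,0]]
[[11,20],[13,0],[37,8],[40,20],[42,8],[43,0]]
[[11,20],[13,0],[37,8],[40,20],[42,13],[50,0]]
[[11,20],[13,0],[19,13],[26,0],[37,8],[40,20],[42,13],[50,0]]
[[11,20],[13,0],[19,13],[26,0],[37,18],[40,20],[42,13],[50,0]]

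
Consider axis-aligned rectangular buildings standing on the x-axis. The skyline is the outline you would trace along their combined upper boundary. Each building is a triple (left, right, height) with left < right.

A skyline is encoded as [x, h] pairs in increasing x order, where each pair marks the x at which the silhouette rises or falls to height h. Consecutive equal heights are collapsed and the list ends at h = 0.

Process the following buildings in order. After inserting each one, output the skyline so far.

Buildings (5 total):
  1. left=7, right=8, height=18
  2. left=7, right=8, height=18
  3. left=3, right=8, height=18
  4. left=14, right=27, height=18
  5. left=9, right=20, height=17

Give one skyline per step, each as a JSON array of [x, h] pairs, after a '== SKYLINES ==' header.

== SKYLINES ==
[[7,18],[8,0]]
[[7,18],[8,0]]
[[3,18],[8,0]]
[[3,18],[8,0],[14,18],[27,0]]
[[3,18],[8,0],[9,17],[14,18],[27,0]]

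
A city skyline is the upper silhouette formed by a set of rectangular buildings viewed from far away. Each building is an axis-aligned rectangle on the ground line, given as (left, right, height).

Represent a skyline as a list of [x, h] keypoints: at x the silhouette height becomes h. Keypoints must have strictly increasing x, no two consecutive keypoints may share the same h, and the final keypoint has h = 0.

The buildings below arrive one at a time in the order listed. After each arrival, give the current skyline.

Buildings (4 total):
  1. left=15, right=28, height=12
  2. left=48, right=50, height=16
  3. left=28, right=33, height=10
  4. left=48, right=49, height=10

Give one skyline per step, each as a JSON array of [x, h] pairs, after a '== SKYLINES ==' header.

== SKYLINES ==
[[15,12],[28,0]]
[[15,12],[28,0],[48,16],[50,0]]
[[15,12],[28,10],[33,0],[48,16],[50,0]]
[[15,12],[28,10],[33,0],[48,16],[50,0]]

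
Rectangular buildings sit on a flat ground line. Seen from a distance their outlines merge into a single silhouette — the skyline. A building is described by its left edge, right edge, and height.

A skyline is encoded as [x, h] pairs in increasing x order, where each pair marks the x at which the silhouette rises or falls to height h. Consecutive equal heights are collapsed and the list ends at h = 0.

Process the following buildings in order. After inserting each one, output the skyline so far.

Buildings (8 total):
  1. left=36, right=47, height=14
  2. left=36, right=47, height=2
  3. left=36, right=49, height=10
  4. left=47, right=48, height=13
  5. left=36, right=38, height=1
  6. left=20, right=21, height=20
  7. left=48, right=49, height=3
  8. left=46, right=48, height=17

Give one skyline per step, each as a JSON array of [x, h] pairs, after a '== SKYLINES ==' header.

== SKYLINES ==
[[36,14],[47,0]]
[[36,14],[47,0]]
[[36,14],[47,10],[49,0]]
[[36,14],[47,13],[48,10],[49,0]]
[[36,14],[47,13],[48,10],[49,0]]
[[20,20],[21,0],[36,14],[47,13],[48,10],[49,0]]
[[20,20],[21,0],[36,14],[47,13],[48,10],[49,0]]
[[20,20],[21,0],[36,14],[46,17],[48,10],[49,0]]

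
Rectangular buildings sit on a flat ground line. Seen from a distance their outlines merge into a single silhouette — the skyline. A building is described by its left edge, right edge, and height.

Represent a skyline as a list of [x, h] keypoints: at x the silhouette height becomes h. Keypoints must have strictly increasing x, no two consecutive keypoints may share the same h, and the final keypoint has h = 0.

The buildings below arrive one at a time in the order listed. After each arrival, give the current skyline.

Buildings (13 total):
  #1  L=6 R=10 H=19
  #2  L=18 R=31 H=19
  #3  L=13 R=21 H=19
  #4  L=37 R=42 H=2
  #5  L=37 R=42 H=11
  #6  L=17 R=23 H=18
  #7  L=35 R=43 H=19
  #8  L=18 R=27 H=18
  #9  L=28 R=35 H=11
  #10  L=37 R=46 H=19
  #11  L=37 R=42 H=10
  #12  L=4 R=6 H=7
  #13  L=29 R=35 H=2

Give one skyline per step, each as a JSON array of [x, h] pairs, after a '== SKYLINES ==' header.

== SKYLINES ==
[[6,19],[10,0]]
[[6,19],[10,0],[18,19],[31,0]]
[[6,19],[10,0],[13,19],[31,0]]
[[6,19],[10,0],[13,19],[31,0],[37,2],[42,0]]
[[6,19],[10,0],[13,19],[31,0],[37,11],[42,0]]
[[6,19],[10,0],[13,19],[31,0],[37,11],[42,0]]
[[6,19],[10,0],[13,19],[31,0],[35,19],[43,0]]
[[6,19],[10,0],[13,19],[31,0],[35,19],[43,0]]
[[6,19],[10,0],[13,19],[31,11],[35,19],[43,0]]
[[6,19],[10,0],[13,19],[31,11],[35,19],[46,0]]
[[6,19],[10,0],[13,19],[31,11],[35,19],[46,0]]
[[4,7],[6,19],[10,0],[13,19],[31,11],[35,19],[46,0]]
[[4,7],[6,19],[10,0],[13,19],[31,11],[35,19],[46,0]]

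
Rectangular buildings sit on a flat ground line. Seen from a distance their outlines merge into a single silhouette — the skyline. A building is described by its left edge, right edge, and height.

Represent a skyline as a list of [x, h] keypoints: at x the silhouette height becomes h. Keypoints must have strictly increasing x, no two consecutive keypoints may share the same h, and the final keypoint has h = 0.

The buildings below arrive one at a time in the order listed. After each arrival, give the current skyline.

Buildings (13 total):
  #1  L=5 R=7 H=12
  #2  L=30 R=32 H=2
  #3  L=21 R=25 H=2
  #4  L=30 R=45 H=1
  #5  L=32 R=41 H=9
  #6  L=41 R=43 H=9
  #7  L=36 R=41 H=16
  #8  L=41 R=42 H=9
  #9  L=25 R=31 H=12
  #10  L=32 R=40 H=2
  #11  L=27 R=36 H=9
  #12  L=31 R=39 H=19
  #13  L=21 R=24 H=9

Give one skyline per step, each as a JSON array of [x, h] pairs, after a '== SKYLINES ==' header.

== SKYLINES ==
[[5,12],[7,0]]
[[5,12],[7,0],[30,2],[32,0]]
[[5,12],[7,0],[21,2],[25,0],[30,2],[32,0]]
[[5,12],[7,0],[21,2],[25,0],[30,2],[32,1],[45,0]]
[[5,12],[7,0],[21,2],[25,0],[30,2],[32,9],[41,1],[45,0]]
[[5,12],[7,0],[21,2],[25,0],[30,2],[32,9],[43,1],[45,0]]
[[5,12],[7,0],[21,2],[25,0],[30,2],[32,9],[36,16],[41,9],[43,1],[45,0]]
[[5,12],[7,0],[21,2],[25,0],[30,2],[32,9],[36,16],[41,9],[43,1],[45,0]]
[[5,12],[7,0],[21,2],[25,12],[31,2],[32,9],[36,16],[41,9],[43,1],[45,0]]
[[5,12],[7,0],[21,2],[25,12],[31,2],[32,9],[36,16],[41,9],[43,1],[45,0]]
[[5,12],[7,0],[21,2],[25,12],[31,9],[36,16],[41,9],[43,1],[45,0]]
[[5,12],[7,0],[21,2],[25,12],[31,19],[39,16],[41,9],[43,1],[45,0]]
[[5,12],[7,0],[21,9],[24,2],[25,12],[31,19],[39,16],[41,9],[43,1],[45,0]]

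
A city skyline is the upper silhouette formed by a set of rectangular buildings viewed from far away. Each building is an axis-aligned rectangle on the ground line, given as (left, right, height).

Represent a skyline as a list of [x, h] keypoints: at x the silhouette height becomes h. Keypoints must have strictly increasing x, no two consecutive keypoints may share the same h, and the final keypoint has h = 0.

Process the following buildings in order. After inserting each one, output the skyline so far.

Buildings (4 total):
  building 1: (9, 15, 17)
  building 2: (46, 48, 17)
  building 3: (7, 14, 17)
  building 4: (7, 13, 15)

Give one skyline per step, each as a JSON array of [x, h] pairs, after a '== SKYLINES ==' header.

== SKYLINES ==
[[9,17],[15,0]]
[[9,17],[15,0],[46,17],[48,0]]
[[7,17],[15,0],[46,17],[48,0]]
[[7,17],[15,0],[46,17],[48,0]]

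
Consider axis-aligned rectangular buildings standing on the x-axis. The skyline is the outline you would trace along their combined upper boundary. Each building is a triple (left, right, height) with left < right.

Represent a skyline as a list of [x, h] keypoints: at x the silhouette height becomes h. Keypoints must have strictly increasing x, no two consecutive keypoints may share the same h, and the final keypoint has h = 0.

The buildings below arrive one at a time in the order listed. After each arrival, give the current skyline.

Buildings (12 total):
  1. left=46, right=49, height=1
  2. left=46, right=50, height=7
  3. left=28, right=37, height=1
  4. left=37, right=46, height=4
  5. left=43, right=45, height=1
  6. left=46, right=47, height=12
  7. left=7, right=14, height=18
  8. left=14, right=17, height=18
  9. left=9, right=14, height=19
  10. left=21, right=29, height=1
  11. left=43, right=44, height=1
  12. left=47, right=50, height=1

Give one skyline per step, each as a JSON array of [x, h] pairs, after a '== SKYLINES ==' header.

== SKYLINES ==
[[46,1],[49,0]]
[[46,7],[50,0]]
[[28,1],[37,0],[46,7],[50,0]]
[[28,1],[37,4],[46,7],[50,0]]
[[28,1],[37,4],[46,7],[50,0]]
[[28,1],[37,4],[46,12],[47,7],[50,0]]
[[7,18],[14,0],[28,1],[37,4],[46,12],[47,7],[50,0]]
[[7,18],[17,0],[28,1],[37,4],[46,12],[47,7],[50,0]]
[[7,18],[9,19],[14,18],[17,0],[28,1],[37,4],[46,12],[47,7],[50,0]]
[[7,18],[9,19],[14,18],[17,0],[21,1],[37,4],[46,12],[47,7],[50,0]]
[[7,18],[9,19],[14,18],[17,0],[21,1],[37,4],[46,12],[47,7],[50,0]]
[[7,18],[9,19],[14,18],[17,0],[21,1],[37,4],[46,12],[47,7],[50,0]]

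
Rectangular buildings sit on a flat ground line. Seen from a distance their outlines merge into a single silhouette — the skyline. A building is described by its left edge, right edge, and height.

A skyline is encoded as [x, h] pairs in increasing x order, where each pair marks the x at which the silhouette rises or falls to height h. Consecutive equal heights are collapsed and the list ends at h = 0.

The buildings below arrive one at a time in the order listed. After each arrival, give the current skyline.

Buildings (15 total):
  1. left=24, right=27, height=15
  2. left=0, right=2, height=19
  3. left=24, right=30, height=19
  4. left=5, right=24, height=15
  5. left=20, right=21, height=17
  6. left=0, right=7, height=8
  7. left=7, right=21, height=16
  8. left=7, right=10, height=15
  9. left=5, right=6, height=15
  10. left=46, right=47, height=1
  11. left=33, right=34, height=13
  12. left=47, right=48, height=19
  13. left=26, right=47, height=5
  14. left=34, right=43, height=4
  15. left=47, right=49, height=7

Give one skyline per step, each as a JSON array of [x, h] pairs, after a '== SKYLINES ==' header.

== SKYLINES ==
[[24,15],[27,0]]
[[0,19],[2,0],[24,15],[27,0]]
[[0,19],[2,0],[24,19],[30,0]]
[[0,19],[2,0],[5,15],[24,19],[30,0]]
[[0,19],[2,0],[5,15],[20,17],[21,15],[24,19],[30,0]]
[[0,19],[2,8],[5,15],[20,17],[21,15],[24,19],[30,0]]
[[0,19],[2,8],[5,15],[7,16],[20,17],[21,15],[24,19],[30,0]]
[[0,19],[2,8],[5,15],[7,16],[20,17],[21,15],[24,19],[30,0]]
[[0,19],[2,8],[5,15],[7,16],[20,17],[21,15],[24,19],[30,0]]
[[0,19],[2,8],[5,15],[7,16],[20,17],[21,15],[24,19],[30,0],[46,1],[47,0]]
[[0,19],[2,8],[5,15],[7,16],[20,17],[21,15],[24,19],[30,0],[33,13],[34,0],[46,1],[47,0]]
[[0,19],[2,8],[5,15],[7,16],[20,17],[21,15],[24,19],[30,0],[33,13],[34,0],[46,1],[47,19],[48,0]]
[[0,19],[2,8],[5,15],[7,16],[20,17],[21,15],[24,19],[30,5],[33,13],[34,5],[47,19],[48,0]]
[[0,19],[2,8],[5,15],[7,16],[20,17],[21,15],[24,19],[30,5],[33,13],[34,5],[47,19],[48,0]]
[[0,19],[2,8],[5,15],[7,16],[20,17],[21,15],[24,19],[30,5],[33,13],[34,5],[47,19],[48,7],[49,0]]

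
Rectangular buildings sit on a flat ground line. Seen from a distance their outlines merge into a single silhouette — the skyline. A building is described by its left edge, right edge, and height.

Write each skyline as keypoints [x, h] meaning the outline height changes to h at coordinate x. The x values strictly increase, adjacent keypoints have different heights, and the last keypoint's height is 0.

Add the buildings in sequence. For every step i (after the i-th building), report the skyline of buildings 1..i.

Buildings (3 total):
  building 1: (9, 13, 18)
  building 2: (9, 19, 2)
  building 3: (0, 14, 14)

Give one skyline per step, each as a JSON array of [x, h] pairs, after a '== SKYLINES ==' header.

== SKYLINES ==
[[9,18],[13,0]]
[[9,18],[13,2],[19,0]]
[[0,14],[9,18],[13,14],[14,2],[19,0]]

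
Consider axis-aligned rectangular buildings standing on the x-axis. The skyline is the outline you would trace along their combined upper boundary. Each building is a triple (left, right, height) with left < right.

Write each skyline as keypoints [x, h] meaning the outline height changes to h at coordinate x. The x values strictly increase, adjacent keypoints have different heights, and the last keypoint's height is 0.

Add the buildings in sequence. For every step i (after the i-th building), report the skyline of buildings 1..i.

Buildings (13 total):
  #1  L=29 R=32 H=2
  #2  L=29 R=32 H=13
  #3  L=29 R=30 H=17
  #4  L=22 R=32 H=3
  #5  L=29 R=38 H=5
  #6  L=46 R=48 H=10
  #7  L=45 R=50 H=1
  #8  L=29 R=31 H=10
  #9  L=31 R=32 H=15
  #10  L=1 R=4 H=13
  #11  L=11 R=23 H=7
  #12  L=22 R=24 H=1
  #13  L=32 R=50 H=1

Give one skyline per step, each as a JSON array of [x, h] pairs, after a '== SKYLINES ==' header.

== SKYLINES ==
[[29,2],[32,0]]
[[29,13],[32,0]]
[[29,17],[30,13],[32,0]]
[[22,3],[29,17],[30,13],[32,0]]
[[22,3],[29,17],[30,13],[32,5],[38,0]]
[[22,3],[29,17],[30,13],[32,5],[38,0],[46,10],[48,0]]
[[22,3],[29,17],[30,13],[32,5],[38,0],[45,1],[46,10],[48,1],[50,0]]
[[22,3],[29,17],[30,13],[32,5],[38,0],[45,1],[46,10],[48,1],[50,0]]
[[22,3],[29,17],[30,13],[31,15],[32,5],[38,0],[45,1],[46,10],[48,1],[50,0]]
[[1,13],[4,0],[22,3],[29,17],[30,13],[31,15],[32,5],[38,0],[45,1],[46,10],[48,1],[50,0]]
[[1,13],[4,0],[11,7],[23,3],[29,17],[30,13],[31,15],[32,5],[38,0],[45,1],[46,10],[48,1],[50,0]]
[[1,13],[4,0],[11,7],[23,3],[29,17],[30,13],[31,15],[32,5],[38,0],[45,1],[46,10],[48,1],[50,0]]
[[1,13],[4,0],[11,7],[23,3],[29,17],[30,13],[31,15],[32,5],[38,1],[46,10],[48,1],[50,0]]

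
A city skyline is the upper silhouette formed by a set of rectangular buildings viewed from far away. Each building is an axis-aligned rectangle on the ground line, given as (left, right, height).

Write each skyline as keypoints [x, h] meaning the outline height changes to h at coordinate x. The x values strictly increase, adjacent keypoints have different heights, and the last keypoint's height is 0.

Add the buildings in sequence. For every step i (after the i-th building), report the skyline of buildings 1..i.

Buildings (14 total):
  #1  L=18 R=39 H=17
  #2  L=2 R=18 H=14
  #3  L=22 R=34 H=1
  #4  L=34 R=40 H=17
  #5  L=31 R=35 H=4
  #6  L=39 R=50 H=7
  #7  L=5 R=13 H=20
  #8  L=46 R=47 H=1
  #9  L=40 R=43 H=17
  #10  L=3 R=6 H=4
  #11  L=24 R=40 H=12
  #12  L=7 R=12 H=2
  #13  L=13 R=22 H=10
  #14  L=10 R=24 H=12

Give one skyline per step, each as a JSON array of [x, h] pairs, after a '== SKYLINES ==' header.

== SKYLINES ==
[[18,17],[39,0]]
[[2,14],[18,17],[39,0]]
[[2,14],[18,17],[39,0]]
[[2,14],[18,17],[40,0]]
[[2,14],[18,17],[40,0]]
[[2,14],[18,17],[40,7],[50,0]]
[[2,14],[5,20],[13,14],[18,17],[40,7],[50,0]]
[[2,14],[5,20],[13,14],[18,17],[40,7],[50,0]]
[[2,14],[5,20],[13,14],[18,17],[43,7],[50,0]]
[[2,14],[5,20],[13,14],[18,17],[43,7],[50,0]]
[[2,14],[5,20],[13,14],[18,17],[43,7],[50,0]]
[[2,14],[5,20],[13,14],[18,17],[43,7],[50,0]]
[[2,14],[5,20],[13,14],[18,17],[43,7],[50,0]]
[[2,14],[5,20],[13,14],[18,17],[43,7],[50,0]]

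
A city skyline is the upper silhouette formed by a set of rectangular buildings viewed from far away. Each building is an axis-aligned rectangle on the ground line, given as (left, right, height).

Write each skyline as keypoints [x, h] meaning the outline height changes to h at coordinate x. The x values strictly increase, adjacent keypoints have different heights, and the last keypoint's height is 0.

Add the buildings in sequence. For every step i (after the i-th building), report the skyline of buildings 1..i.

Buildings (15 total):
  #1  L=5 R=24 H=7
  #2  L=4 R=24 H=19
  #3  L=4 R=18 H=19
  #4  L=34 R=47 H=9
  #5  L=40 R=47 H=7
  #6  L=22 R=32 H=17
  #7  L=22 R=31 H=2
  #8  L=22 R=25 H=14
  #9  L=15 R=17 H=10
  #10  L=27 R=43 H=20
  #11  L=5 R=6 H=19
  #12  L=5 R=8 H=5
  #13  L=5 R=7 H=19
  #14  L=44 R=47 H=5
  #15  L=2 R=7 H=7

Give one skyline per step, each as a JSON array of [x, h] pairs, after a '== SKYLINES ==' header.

== SKYLINES ==
[[5,7],[24,0]]
[[4,19],[24,0]]
[[4,19],[24,0]]
[[4,19],[24,0],[34,9],[47,0]]
[[4,19],[24,0],[34,9],[47,0]]
[[4,19],[24,17],[32,0],[34,9],[47,0]]
[[4,19],[24,17],[32,0],[34,9],[47,0]]
[[4,19],[24,17],[32,0],[34,9],[47,0]]
[[4,19],[24,17],[32,0],[34,9],[47,0]]
[[4,19],[24,17],[27,20],[43,9],[47,0]]
[[4,19],[24,17],[27,20],[43,9],[47,0]]
[[4,19],[24,17],[27,20],[43,9],[47,0]]
[[4,19],[24,17],[27,20],[43,9],[47,0]]
[[4,19],[24,17],[27,20],[43,9],[47,0]]
[[2,7],[4,19],[24,17],[27,20],[43,9],[47,0]]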